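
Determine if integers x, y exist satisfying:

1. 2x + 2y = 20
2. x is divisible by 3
Yes

Take x = 0, y = 10. Substituting into each constraint:
  (1) 2(0) + 2(10) = 20 ✓
  (2) 0 = 3 × 0, remainder 0 ✓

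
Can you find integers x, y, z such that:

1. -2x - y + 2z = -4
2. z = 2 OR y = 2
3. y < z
Yes

Take x = 4, y = 2, z = 3. Substituting into each constraint:
  (1) -2(4) + (-2) + 2(3) = -4 ✓
  (2) y = 2, target 2 ✓ (second branch holds)
  (3) 2 < 3 ✓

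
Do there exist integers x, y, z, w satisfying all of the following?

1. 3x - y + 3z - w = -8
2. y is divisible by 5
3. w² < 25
Yes

Take x = -2, y = 0, z = 0, w = 2. Substituting into each constraint:
  (1) 3(-2) + 0 + 3(0) + (-2) = -8 ✓
  (2) 0 = 5 × 0, remainder 0 ✓
  (3) w² = (2)² = 4, and 4 < 25 ✓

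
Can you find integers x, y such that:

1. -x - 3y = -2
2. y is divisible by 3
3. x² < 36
Yes

Take x = 2, y = 0. Substituting into each constraint:
  (1) (-2) - 3(0) = -2 ✓
  (2) 0 = 3 × 0, remainder 0 ✓
  (3) x² = (2)² = 4, and 4 < 36 ✓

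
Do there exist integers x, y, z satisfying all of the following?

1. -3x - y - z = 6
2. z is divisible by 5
Yes

Take x = -2, y = 0, z = 0. Substituting into each constraint:
  (1) -3(-2) + 0 + 0 = 6 ✓
  (2) 0 = 5 × 0, remainder 0 ✓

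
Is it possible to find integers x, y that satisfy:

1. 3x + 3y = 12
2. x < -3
Yes

Take x = -4, y = 8. Substituting into each constraint:
  (1) 3(-4) + 3(8) = 12 ✓
  (2) -4 < -3 ✓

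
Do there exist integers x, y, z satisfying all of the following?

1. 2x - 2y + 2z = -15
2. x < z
No

Even the single constraint (2x - 2y + 2z = -15) is infeasible over the integers.

  - 2x - 2y + 2z = -15: every term on the left is divisible by 2, so the LHS ≡ 0 (mod 2), but the RHS -15 is not — no integer solution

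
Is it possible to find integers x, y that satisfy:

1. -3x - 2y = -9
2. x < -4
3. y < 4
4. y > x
No

A contradictory subset is {-3x - 2y = -9, x < -4, y < 4}. No integer assignment can satisfy these jointly:

  - -3x - 2y = -9: is a linear equation tying the variables together
  - x < -4: bounds one variable relative to a constant
  - y < 4: bounds one variable relative to a constant

Range argument: with x ∈ [−∞, -5], y ∈ [−∞, 3], the left side of the equation is at least 9, but the right side is -9 < 9. No integer solution exists.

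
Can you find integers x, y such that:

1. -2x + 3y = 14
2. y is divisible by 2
Yes

Take x = -7, y = 0. Substituting into each constraint:
  (1) -2(-7) + 3(0) = 14 ✓
  (2) 0 = 2 × 0, remainder 0 ✓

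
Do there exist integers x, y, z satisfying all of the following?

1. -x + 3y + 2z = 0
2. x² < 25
Yes

Take x = 0, y = 0, z = 0. Substituting into each constraint:
  (1) 0 + 3(0) + 2(0) = 0 ✓
  (2) x² = (0)² = 0, and 0 < 25 ✓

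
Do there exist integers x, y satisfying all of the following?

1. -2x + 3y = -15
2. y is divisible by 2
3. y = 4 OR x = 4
No

A contradictory subset is {-2x + 3y = -15, y = 4 OR x = 4}. No integer assignment can satisfy these jointly:

  - -2x + 3y = -15: is a linear equation tying the variables together
  - y = 4 OR x = 4: forces a choice: either y = 4 or x = 4

Split on the disjunction (y = 4 OR x = 4):
  • If y = 4: with y = 4, every remaining term of the linear equation is divisible by 2, so the left side is ≡ 0 (mod 2); but the right side -27 ≡ 1 (mod 2). No integers can satisfy it.
  • If x = 4: with x = 4, every remaining term of the linear equation is divisible by 3, so the left side is ≡ 0 (mod 3); but the right side -7 ≡ 2 (mod 3). No integers can satisfy it.
Both branches are infeasible, so the system has no integer solution.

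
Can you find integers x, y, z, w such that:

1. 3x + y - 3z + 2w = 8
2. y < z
Yes

Take x = 1, y = 0, z = 1, w = 4. Substituting into each constraint:
  (1) 3(1) + 0 - 3(1) + 2(4) = 8 ✓
  (2) 0 < 1 ✓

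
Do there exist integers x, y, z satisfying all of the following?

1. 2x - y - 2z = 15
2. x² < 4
Yes

Take x = 0, y = 1, z = -8. Substituting into each constraint:
  (1) 2(0) + (-1) - 2(-8) = 15 ✓
  (2) x² = (0)² = 0, and 0 < 4 ✓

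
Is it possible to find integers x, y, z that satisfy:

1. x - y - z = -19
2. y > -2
Yes

Take x = 0, y = 0, z = 19. Substituting into each constraint:
  (1) 0 + 0 + (-19) = -19 ✓
  (2) 0 > -2 ✓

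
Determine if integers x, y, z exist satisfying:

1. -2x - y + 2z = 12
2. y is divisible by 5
Yes

Take x = 0, y = 0, z = 6. Substituting into each constraint:
  (1) -2(0) + 0 + 2(6) = 12 ✓
  (2) 0 = 5 × 0, remainder 0 ✓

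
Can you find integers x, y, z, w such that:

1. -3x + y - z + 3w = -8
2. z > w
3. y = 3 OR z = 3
Yes

Take x = 0, y = -11, z = 3, w = 2. Substituting into each constraint:
  (1) -3(0) + (-11) + (-3) + 3(2) = -8 ✓
  (2) 3 > 2 ✓
  (3) z = 3, target 3 ✓ (second branch holds)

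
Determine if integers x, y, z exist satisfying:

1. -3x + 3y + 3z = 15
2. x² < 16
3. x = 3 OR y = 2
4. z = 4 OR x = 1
Yes

Take x = 1, y = 2, z = 4. Substituting into each constraint:
  (1) -3(1) + 3(2) + 3(4) = 15 ✓
  (2) x² = (1)² = 1, and 1 < 16 ✓
  (3) y = 2, target 2 ✓ (second branch holds)
  (4) z = 4, target 4 ✓ (first branch holds)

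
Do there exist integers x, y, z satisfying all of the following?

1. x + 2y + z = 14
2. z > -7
Yes

Take x = 0, y = 0, z = 14. Substituting into each constraint:
  (1) 0 + 2(0) + 14 = 14 ✓
  (2) 14 > -7 ✓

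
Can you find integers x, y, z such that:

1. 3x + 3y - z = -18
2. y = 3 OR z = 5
Yes

Take x = -9, y = 3, z = 0. Substituting into each constraint:
  (1) 3(-9) + 3(3) + 0 = -18 ✓
  (2) y = 3, target 3 ✓ (first branch holds)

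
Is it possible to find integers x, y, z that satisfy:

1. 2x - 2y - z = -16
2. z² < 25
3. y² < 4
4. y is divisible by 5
Yes

Take x = -7, y = 0, z = 2. Substituting into each constraint:
  (1) 2(-7) - 2(0) + (-2) = -16 ✓
  (2) z² = (2)² = 4, and 4 < 25 ✓
  (3) y² = (0)² = 0, and 0 < 4 ✓
  (4) 0 = 5 × 0, remainder 0 ✓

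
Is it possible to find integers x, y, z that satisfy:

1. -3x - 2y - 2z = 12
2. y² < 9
Yes

Take x = 0, y = 0, z = -6. Substituting into each constraint:
  (1) -3(0) - 2(0) - 2(-6) = 12 ✓
  (2) y² = (0)² = 0, and 0 < 9 ✓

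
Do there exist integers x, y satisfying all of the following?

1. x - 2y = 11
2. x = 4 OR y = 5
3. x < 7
No

The full constraint system is jointly infeasible over the integers. Each constraint and what it forces:

  - x - 2y = 11: is a linear equation tying the variables together
  - x = 4 OR y = 5: forces a choice: either x = 4 or y = 5
  - x < 7: bounds one variable relative to a constant

Split on the disjunction (x = 4 OR y = 5):
  • If x = 4: with x = 4, every remaining term of the linear equation is divisible by 2, so the left side is ≡ 0 (mod 2); but the right side 7 ≡ 1 (mod 2). No integers can satisfy it.
  • If y = 5: the equation forces x = 21, which contradicts the bound x ≤ 6.
Both branches are infeasible, so the system has no integer solution.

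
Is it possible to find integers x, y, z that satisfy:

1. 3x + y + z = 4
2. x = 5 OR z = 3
Yes

Take x = 0, y = 1, z = 3. Substituting into each constraint:
  (1) 3(0) + 1 + 3 = 4 ✓
  (2) z = 3, target 3 ✓ (second branch holds)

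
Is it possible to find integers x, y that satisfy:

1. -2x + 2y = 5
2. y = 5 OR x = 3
No

Even the single constraint (-2x + 2y = 5) is infeasible over the integers.

  - -2x + 2y = 5: every term on the left is divisible by 2, so the LHS ≡ 0 (mod 2), but the RHS 5 is not — no integer solution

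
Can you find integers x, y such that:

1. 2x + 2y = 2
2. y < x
Yes

Take x = 1, y = 0. Substituting into each constraint:
  (1) 2(1) + 2(0) = 2 ✓
  (2) 0 < 1 ✓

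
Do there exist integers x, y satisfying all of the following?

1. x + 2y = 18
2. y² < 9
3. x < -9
No

The full constraint system is jointly infeasible over the integers. Each constraint and what it forces:

  - x + 2y = 18: is a linear equation tying the variables together
  - y² < 9: restricts y to |y| ≤ 2
  - x < -9: bounds one variable relative to a constant

Range argument: with x ∈ [−∞, -10], y ∈ [-2, 2], the left side of the equation is at most -6, but the right side is 18 > -6. No integer solution exists.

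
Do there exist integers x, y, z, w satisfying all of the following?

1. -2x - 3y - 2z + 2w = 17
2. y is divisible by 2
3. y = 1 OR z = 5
No

A contradictory subset is {-2x - 3y - 2z + 2w = 17, y is divisible by 2}. No integer assignment can satisfy these jointly:

  - -2x - 3y - 2z + 2w = 17: is a linear equation tying the variables together
  - y is divisible by 2: restricts y to multiples of 2

Modular obstruction: writing y = 2y', every remaining term of the linear equation is divisible by 2, so the left side is ≡ 0 (mod 2); but the right side 17 ≡ 1 (mod 2). No integers can satisfy it.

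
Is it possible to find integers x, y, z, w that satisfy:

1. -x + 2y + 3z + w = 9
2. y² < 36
Yes

Take x = -9, y = 0, z = 0, w = 0. Substituting into each constraint:
  (1) 9 + 2(0) + 3(0) + 0 = 9 ✓
  (2) y² = (0)² = 0, and 0 < 36 ✓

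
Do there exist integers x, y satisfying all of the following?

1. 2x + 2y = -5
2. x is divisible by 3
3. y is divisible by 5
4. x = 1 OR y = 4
No

Even the single constraint (2x + 2y = -5) is infeasible over the integers.

  - 2x + 2y = -5: every term on the left is divisible by 2, so the LHS ≡ 0 (mod 2), but the RHS -5 is not — no integer solution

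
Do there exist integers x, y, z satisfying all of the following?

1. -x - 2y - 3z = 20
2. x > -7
Yes

Take x = 0, y = 2, z = -8. Substituting into each constraint:
  (1) 0 - 2(2) - 3(-8) = 20 ✓
  (2) 0 > -7 ✓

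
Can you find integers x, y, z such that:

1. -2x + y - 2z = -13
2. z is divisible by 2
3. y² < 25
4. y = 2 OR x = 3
Yes

Take x = 3, y = 1, z = 4. Substituting into each constraint:
  (1) -2(3) + 1 - 2(4) = -13 ✓
  (2) 4 = 2 × 2, remainder 0 ✓
  (3) y² = (1)² = 1, and 1 < 25 ✓
  (4) x = 3, target 3 ✓ (second branch holds)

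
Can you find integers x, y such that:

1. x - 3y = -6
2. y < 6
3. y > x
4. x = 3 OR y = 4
No

A contradictory subset is {x - 3y = -6, y > x, x = 3 OR y = 4}. No integer assignment can satisfy these jointly:

  - x - 3y = -6: is a linear equation tying the variables together
  - y > x: bounds one variable relative to another variable
  - x = 3 OR y = 4: forces a choice: either x = 3 or y = 4

Split on the disjunction (x = 3 OR y = 4):
  • If x = 3: the equation forces y = 3, giving (x, y) = (3, 3), which violates y > x.
  • If y = 4: the equation forces x = 6, giving (y, x) = (4, 6), which violates y > x.
Both branches are infeasible, so the system has no integer solution.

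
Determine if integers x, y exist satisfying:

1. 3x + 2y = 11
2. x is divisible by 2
No

The full constraint system is jointly infeasible over the integers. Each constraint and what it forces:

  - 3x + 2y = 11: is a linear equation tying the variables together
  - x is divisible by 2: restricts x to multiples of 2

Modular obstruction: writing x = 2x', every remaining term of the linear equation is divisible by 2, so the left side is ≡ 0 (mod 2); but the right side 11 ≡ 1 (mod 2). No integers can satisfy it.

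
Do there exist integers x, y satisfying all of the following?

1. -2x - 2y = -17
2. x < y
No

Even the single constraint (-2x - 2y = -17) is infeasible over the integers.

  - -2x - 2y = -17: every term on the left is divisible by 2, so the LHS ≡ 0 (mod 2), but the RHS -17 is not — no integer solution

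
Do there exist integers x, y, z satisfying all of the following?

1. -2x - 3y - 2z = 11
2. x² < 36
Yes

Take x = 0, y = 1, z = -7. Substituting into each constraint:
  (1) -2(0) - 3(1) - 2(-7) = 11 ✓
  (2) x² = (0)² = 0, and 0 < 36 ✓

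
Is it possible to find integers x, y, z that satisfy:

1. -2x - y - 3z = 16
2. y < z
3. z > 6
Yes

Take x = -18, y = -1, z = 7. Substituting into each constraint:
  (1) -2(-18) + 1 - 3(7) = 16 ✓
  (2) -1 < 7 ✓
  (3) 7 > 6 ✓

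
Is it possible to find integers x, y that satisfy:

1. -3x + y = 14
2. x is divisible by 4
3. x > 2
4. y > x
Yes

Take x = 4, y = 26. Substituting into each constraint:
  (1) -3(4) + 26 = 14 ✓
  (2) 4 = 4 × 1, remainder 0 ✓
  (3) 4 > 2 ✓
  (4) 26 > 4 ✓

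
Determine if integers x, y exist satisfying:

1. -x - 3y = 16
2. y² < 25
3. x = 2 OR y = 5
No

The full constraint system is jointly infeasible over the integers. Each constraint and what it forces:

  - -x - 3y = 16: is a linear equation tying the variables together
  - y² < 25: restricts y to |y| ≤ 4
  - x = 2 OR y = 5: forces a choice: either x = 2 or y = 5

Split on the disjunction (x = 2 OR y = 5):
  • If x = 2: the equation forces y = -6, but y² < 25 requires |y| ≤ 4.
  • If y = 5: this contradicts y² < 25, which requires |y| ≤ 4.
Both branches are infeasible, so the system has no integer solution.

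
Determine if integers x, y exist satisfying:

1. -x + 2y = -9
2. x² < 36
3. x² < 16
Yes

Take x = -1, y = -5. Substituting into each constraint:
  (1) 1 + 2(-5) = -9 ✓
  (2) x² = (-1)² = 1, and 1 < 36 ✓
  (3) x² = (-1)² = 1, and 1 < 16 ✓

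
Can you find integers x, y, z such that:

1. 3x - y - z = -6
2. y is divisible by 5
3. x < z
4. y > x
Yes

Take x = -1, y = 0, z = 3. Substituting into each constraint:
  (1) 3(-1) + 0 + (-3) = -6 ✓
  (2) 0 = 5 × 0, remainder 0 ✓
  (3) -1 < 3 ✓
  (4) 0 > -1 ✓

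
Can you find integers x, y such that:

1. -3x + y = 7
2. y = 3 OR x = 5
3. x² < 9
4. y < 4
No

A contradictory subset is {-3x + y = 7, y = 3 OR x = 5, y < 4}. No integer assignment can satisfy these jointly:

  - -3x + y = 7: is a linear equation tying the variables together
  - y = 3 OR x = 5: forces a choice: either y = 3 or x = 5
  - y < 4: bounds one variable relative to a constant

Split on the disjunction (y = 3 OR x = 5):
  • If y = 3: with y = 3, every remaining term of the linear equation is divisible by 3, so the left side is ≡ 0 (mod 3); but the right side 4 ≡ 1 (mod 3). No integers can satisfy it.
  • If x = 5: the equation forces y = 22, which contradicts the bound y ≤ 3.
Both branches are infeasible, so the system has no integer solution.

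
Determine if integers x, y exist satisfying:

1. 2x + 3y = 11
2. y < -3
Yes

Take x = 13, y = -5. Substituting into each constraint:
  (1) 2(13) + 3(-5) = 11 ✓
  (2) -5 < -3 ✓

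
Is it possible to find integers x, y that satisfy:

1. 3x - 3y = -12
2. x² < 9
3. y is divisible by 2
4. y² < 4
No

The full constraint system is jointly infeasible over the integers. Each constraint and what it forces:

  - 3x - 3y = -12: is a linear equation tying the variables together
  - x² < 9: restricts x to |x| ≤ 2
  - y is divisible by 2: restricts y to multiples of 2
  - y² < 4: restricts y to |y| ≤ 1

Range argument: with x ∈ [-2, 2], y ∈ [-1, 1], the left side of the equation is at least -9, but the right side is -12 < -9. No integer solution exists.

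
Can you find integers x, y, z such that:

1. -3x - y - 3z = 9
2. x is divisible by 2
Yes

Take x = 0, y = 0, z = -3. Substituting into each constraint:
  (1) -3(0) + 0 - 3(-3) = 9 ✓
  (2) 0 = 2 × 0, remainder 0 ✓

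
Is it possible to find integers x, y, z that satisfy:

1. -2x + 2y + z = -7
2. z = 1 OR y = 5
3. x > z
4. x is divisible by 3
Yes

Take x = 0, y = 5, z = -17. Substituting into each constraint:
  (1) -2(0) + 2(5) + (-17) = -7 ✓
  (2) y = 5, target 5 ✓ (second branch holds)
  (3) 0 > -17 ✓
  (4) 0 = 3 × 0, remainder 0 ✓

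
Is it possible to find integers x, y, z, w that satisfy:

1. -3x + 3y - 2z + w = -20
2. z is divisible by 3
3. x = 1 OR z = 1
Yes

Take x = 1, y = 1, z = 3, w = -14. Substituting into each constraint:
  (1) -3(1) + 3(1) - 2(3) + (-14) = -20 ✓
  (2) 3 = 3 × 1, remainder 0 ✓
  (3) x = 1, target 1 ✓ (first branch holds)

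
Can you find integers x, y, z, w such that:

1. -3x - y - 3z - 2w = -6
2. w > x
Yes

Take x = -1, y = 0, z = 3, w = 0. Substituting into each constraint:
  (1) -3(-1) + 0 - 3(3) - 2(0) = -6 ✓
  (2) 0 > -1 ✓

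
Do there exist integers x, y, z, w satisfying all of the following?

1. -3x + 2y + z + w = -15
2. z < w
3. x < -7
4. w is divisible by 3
Yes

Take x = -8, y = -19, z = -1, w = 0. Substituting into each constraint:
  (1) -3(-8) + 2(-19) + (-1) + 0 = -15 ✓
  (2) -1 < 0 ✓
  (3) -8 < -7 ✓
  (4) 0 = 3 × 0, remainder 0 ✓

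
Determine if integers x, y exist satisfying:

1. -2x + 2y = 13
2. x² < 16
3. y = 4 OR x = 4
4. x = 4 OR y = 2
No

Even the single constraint (-2x + 2y = 13) is infeasible over the integers.

  - -2x + 2y = 13: every term on the left is divisible by 2, so the LHS ≡ 0 (mod 2), but the RHS 13 is not — no integer solution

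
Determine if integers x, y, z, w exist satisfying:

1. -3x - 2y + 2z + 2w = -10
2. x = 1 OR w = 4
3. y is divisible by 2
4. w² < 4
No

A contradictory subset is {-3x - 2y + 2z + 2w = -10, x = 1 OR w = 4, w² < 4}. No integer assignment can satisfy these jointly:

  - -3x - 2y + 2z + 2w = -10: is a linear equation tying the variables together
  - x = 1 OR w = 4: forces a choice: either x = 1 or w = 4
  - w² < 4: restricts w to |w| ≤ 1

Split on the disjunction (x = 1 OR w = 4):
  • If x = 1: with x = 1, every remaining term of the linear equation is divisible by 2, so the left side is ≡ 0 (mod 2); but the right side -7 ≡ 1 (mod 2). No integers can satisfy it.
  • If w = 4: this contradicts w² < 4, which requires |w| ≤ 1.
Both branches are infeasible, so the system has no integer solution.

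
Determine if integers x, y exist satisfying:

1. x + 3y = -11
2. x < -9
Yes

Take x = -11, y = 0. Substituting into each constraint:
  (1) (-11) + 3(0) = -11 ✓
  (2) -11 < -9 ✓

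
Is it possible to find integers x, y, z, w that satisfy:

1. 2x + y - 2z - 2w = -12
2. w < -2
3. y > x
Yes

Take x = -1, y = 0, z = 8, w = -3. Substituting into each constraint:
  (1) 2(-1) + 0 - 2(8) - 2(-3) = -12 ✓
  (2) -3 < -2 ✓
  (3) 0 > -1 ✓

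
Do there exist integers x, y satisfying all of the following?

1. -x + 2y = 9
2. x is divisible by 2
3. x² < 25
No

A contradictory subset is {-x + 2y = 9, x is divisible by 2}. No integer assignment can satisfy these jointly:

  - -x + 2y = 9: is a linear equation tying the variables together
  - x is divisible by 2: restricts x to multiples of 2

Modular obstruction: writing x = 2x', every remaining term of the linear equation is divisible by 2, so the left side is ≡ 0 (mod 2); but the right side 9 ≡ 1 (mod 2). No integers can satisfy it.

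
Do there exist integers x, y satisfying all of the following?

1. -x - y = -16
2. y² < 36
Yes

Take x = 16, y = 0. Substituting into each constraint:
  (1) (-16) + 0 = -16 ✓
  (2) y² = (0)² = 0, and 0 < 36 ✓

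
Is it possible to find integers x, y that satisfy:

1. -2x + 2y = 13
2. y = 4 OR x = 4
No

Even the single constraint (-2x + 2y = 13) is infeasible over the integers.

  - -2x + 2y = 13: every term on the left is divisible by 2, so the LHS ≡ 0 (mod 2), but the RHS 13 is not — no integer solution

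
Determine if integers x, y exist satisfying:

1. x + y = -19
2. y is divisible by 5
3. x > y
Yes

Take x = -9, y = -10. Substituting into each constraint:
  (1) (-9) + (-10) = -19 ✓
  (2) -10 = 5 × -2, remainder 0 ✓
  (3) -9 > -10 ✓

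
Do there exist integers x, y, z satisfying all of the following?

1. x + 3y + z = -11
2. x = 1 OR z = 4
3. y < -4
Yes

Take x = 0, y = -5, z = 4. Substituting into each constraint:
  (1) 0 + 3(-5) + 4 = -11 ✓
  (2) z = 4, target 4 ✓ (second branch holds)
  (3) -5 < -4 ✓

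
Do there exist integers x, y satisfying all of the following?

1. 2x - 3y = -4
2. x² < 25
Yes

Take x = 1, y = 2. Substituting into each constraint:
  (1) 2(1) - 3(2) = -4 ✓
  (2) x² = (1)² = 1, and 1 < 25 ✓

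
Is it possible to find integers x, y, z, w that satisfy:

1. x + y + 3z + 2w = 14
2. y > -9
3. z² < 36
Yes

Take x = 0, y = 0, z = 0, w = 7. Substituting into each constraint:
  (1) 0 + 0 + 3(0) + 2(7) = 14 ✓
  (2) 0 > -9 ✓
  (3) z² = (0)² = 0, and 0 < 36 ✓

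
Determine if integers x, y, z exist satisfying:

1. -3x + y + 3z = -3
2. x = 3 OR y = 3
Yes

Take x = 3, y = 0, z = 2. Substituting into each constraint:
  (1) -3(3) + 0 + 3(2) = -3 ✓
  (2) x = 3, target 3 ✓ (first branch holds)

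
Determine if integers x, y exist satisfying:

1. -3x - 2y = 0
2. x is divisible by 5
Yes

Take x = 0, y = 0. Substituting into each constraint:
  (1) -3(0) - 2(0) = 0 ✓
  (2) 0 = 5 × 0, remainder 0 ✓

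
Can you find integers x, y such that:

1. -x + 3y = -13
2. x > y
Yes

Take x = 1, y = -4. Substituting into each constraint:
  (1) (-1) + 3(-4) = -13 ✓
  (2) 1 > -4 ✓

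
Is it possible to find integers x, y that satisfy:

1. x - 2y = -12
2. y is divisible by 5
Yes

Take x = -12, y = 0. Substituting into each constraint:
  (1) (-12) - 2(0) = -12 ✓
  (2) 0 = 5 × 0, remainder 0 ✓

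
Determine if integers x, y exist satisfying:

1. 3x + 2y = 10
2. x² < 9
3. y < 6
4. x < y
Yes

Take x = 0, y = 5. Substituting into each constraint:
  (1) 3(0) + 2(5) = 10 ✓
  (2) x² = (0)² = 0, and 0 < 9 ✓
  (3) 5 < 6 ✓
  (4) 0 < 5 ✓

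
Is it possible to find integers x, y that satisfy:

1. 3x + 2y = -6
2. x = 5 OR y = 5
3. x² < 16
No

The full constraint system is jointly infeasible over the integers. Each constraint and what it forces:

  - 3x + 2y = -6: is a linear equation tying the variables together
  - x = 5 OR y = 5: forces a choice: either x = 5 or y = 5
  - x² < 16: restricts x to |x| ≤ 3

Split on the disjunction (x = 5 OR y = 5):
  • If x = 5: this contradicts x² < 16, which requires |x| ≤ 3.
  • If y = 5: with y = 5, every remaining term of the linear equation is divisible by 3, so the left side is ≡ 0 (mod 3); but the right side -16 ≡ 2 (mod 3). No integers can satisfy it.
Both branches are infeasible, so the system has no integer solution.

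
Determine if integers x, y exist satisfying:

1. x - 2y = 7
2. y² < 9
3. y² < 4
Yes

Take x = 7, y = 0. Substituting into each constraint:
  (1) 7 - 2(0) = 7 ✓
  (2) y² = (0)² = 0, and 0 < 9 ✓
  (3) y² = (0)² = 0, and 0 < 4 ✓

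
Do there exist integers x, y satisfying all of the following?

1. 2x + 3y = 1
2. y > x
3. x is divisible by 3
No

A contradictory subset is {2x + 3y = 1, x is divisible by 3}. No integer assignment can satisfy these jointly:

  - 2x + 3y = 1: is a linear equation tying the variables together
  - x is divisible by 3: restricts x to multiples of 3

Modular obstruction: writing x = 3x', every remaining term of the linear equation is divisible by 3, so the left side is ≡ 0 (mod 3); but the right side 1 ≡ 1 (mod 3). No integers can satisfy it.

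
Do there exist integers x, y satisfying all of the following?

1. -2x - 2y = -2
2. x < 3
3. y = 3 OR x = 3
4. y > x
Yes

Take x = -2, y = 3. Substituting into each constraint:
  (1) -2(-2) - 2(3) = -2 ✓
  (2) -2 < 3 ✓
  (3) y = 3, target 3 ✓ (first branch holds)
  (4) 3 > -2 ✓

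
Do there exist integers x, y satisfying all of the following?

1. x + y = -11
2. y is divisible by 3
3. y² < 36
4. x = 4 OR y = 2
No

The full constraint system is jointly infeasible over the integers. Each constraint and what it forces:

  - x + y = -11: is a linear equation tying the variables together
  - y is divisible by 3: restricts y to multiples of 3
  - y² < 36: restricts y to |y| ≤ 5
  - x = 4 OR y = 2: forces a choice: either x = 4 or y = 2

Split on the disjunction (x = 4 OR y = 2):
  • If x = 4: the equation forces y = -15, but y² < 36 requires |y| ≤ 5.
  • If y = 2: this contradicts the divisibility constraint — 2 is not a multiple of 3.
Both branches are infeasible, so the system has no integer solution.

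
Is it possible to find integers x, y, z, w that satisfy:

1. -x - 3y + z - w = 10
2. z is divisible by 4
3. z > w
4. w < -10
Yes

Take x = 1, y = 0, z = 0, w = -11. Substituting into each constraint:
  (1) (-1) - 3(0) + 0 + 11 = 10 ✓
  (2) 0 = 4 × 0, remainder 0 ✓
  (3) 0 > -11 ✓
  (4) -11 < -10 ✓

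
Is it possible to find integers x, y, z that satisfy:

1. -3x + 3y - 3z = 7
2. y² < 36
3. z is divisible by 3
No

Even the single constraint (-3x + 3y - 3z = 7) is infeasible over the integers.

  - -3x + 3y - 3z = 7: every term on the left is divisible by 3, so the LHS ≡ 0 (mod 3), but the RHS 7 is not — no integer solution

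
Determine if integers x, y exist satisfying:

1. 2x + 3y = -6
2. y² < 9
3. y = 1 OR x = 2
No

A contradictory subset is {2x + 3y = -6, y = 1 OR x = 2}. No integer assignment can satisfy these jointly:

  - 2x + 3y = -6: is a linear equation tying the variables together
  - y = 1 OR x = 2: forces a choice: either y = 1 or x = 2

Split on the disjunction (y = 1 OR x = 2):
  • If y = 1: with y = 1, every remaining term of the linear equation is divisible by 2, so the left side is ≡ 0 (mod 2); but the right side -9 ≡ 1 (mod 2). No integers can satisfy it.
  • If x = 2: with x = 2, every remaining term of the linear equation is divisible by 3, so the left side is ≡ 0 (mod 3); but the right side -10 ≡ 2 (mod 3). No integers can satisfy it.
Both branches are infeasible, so the system has no integer solution.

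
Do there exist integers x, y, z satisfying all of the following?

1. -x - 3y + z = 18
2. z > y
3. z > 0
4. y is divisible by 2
Yes

Take x = -17, y = 0, z = 1. Substituting into each constraint:
  (1) 17 - 3(0) + 1 = 18 ✓
  (2) 1 > 0 ✓
  (3) 1 > 0 ✓
  (4) 0 = 2 × 0, remainder 0 ✓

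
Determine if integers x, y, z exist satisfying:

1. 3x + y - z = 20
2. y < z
Yes

Take x = 7, y = 0, z = 1. Substituting into each constraint:
  (1) 3(7) + 0 + (-1) = 20 ✓
  (2) 0 < 1 ✓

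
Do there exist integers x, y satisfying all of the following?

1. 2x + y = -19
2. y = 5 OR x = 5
Yes

Take x = -12, y = 5. Substituting into each constraint:
  (1) 2(-12) + 5 = -19 ✓
  (2) y = 5, target 5 ✓ (first branch holds)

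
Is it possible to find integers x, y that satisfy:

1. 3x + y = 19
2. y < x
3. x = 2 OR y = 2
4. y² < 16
No

A contradictory subset is {3x + y = 19, y < x, x = 2 OR y = 2}. No integer assignment can satisfy these jointly:

  - 3x + y = 19: is a linear equation tying the variables together
  - y < x: bounds one variable relative to another variable
  - x = 2 OR y = 2: forces a choice: either x = 2 or y = 2

Split on the disjunction (x = 2 OR y = 2):
  • If x = 2: the equation forces y = 13, giving (x, y) = (2, 13), which violates x > y.
  • If y = 2: with y = 2, every remaining term of the linear equation is divisible by 3, so the left side is ≡ 0 (mod 3); but the right side 17 ≡ 2 (mod 3). No integers can satisfy it.
Both branches are infeasible, so the system has no integer solution.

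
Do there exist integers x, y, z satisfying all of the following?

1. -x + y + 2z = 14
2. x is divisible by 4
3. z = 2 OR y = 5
Yes

Take x = 0, y = 10, z = 2. Substituting into each constraint:
  (1) 0 + 10 + 2(2) = 14 ✓
  (2) 0 = 4 × 0, remainder 0 ✓
  (3) z = 2, target 2 ✓ (first branch holds)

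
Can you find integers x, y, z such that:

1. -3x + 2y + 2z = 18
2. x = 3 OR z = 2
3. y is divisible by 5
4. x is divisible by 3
Yes

Take x = -18, y = -20, z = 2. Substituting into each constraint:
  (1) -3(-18) + 2(-20) + 2(2) = 18 ✓
  (2) z = 2, target 2 ✓ (second branch holds)
  (3) -20 = 5 × -4, remainder 0 ✓
  (4) -18 = 3 × -6, remainder 0 ✓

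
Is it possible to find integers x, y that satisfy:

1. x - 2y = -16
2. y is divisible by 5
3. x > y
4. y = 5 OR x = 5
No

A contradictory subset is {x - 2y = -16, x > y, y = 5 OR x = 5}. No integer assignment can satisfy these jointly:

  - x - 2y = -16: is a linear equation tying the variables together
  - x > y: bounds one variable relative to another variable
  - y = 5 OR x = 5: forces a choice: either y = 5 or x = 5

Split on the disjunction (y = 5 OR x = 5):
  • If y = 5: the equation forces x = -6, giving (y, x) = (5, -6), which violates x > y.
  • If x = 5: with x = 5, every remaining term of the linear equation is divisible by 2, so the left side is ≡ 0 (mod 2); but the right side -21 ≡ 1 (mod 2). No integers can satisfy it.
Both branches are infeasible, so the system has no integer solution.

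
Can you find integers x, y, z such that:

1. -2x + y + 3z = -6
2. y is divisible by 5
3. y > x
Yes

Take x = -3, y = 0, z = -4. Substituting into each constraint:
  (1) -2(-3) + 0 + 3(-4) = -6 ✓
  (2) 0 = 5 × 0, remainder 0 ✓
  (3) 0 > -3 ✓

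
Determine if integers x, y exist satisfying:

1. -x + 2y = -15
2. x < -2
Yes

Take x = -3, y = -9. Substituting into each constraint:
  (1) 3 + 2(-9) = -15 ✓
  (2) -3 < -2 ✓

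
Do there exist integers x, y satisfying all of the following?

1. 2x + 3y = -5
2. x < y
Yes

Take x = -4, y = 1. Substituting into each constraint:
  (1) 2(-4) + 3(1) = -5 ✓
  (2) -4 < 1 ✓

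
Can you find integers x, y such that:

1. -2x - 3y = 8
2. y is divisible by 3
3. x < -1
Yes

Take x = -4, y = 0. Substituting into each constraint:
  (1) -2(-4) - 3(0) = 8 ✓
  (2) 0 = 3 × 0, remainder 0 ✓
  (3) -4 < -1 ✓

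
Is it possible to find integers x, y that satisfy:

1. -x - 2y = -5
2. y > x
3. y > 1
Yes

Take x = 1, y = 2. Substituting into each constraint:
  (1) (-1) - 2(2) = -5 ✓
  (2) 2 > 1 ✓
  (3) 2 > 1 ✓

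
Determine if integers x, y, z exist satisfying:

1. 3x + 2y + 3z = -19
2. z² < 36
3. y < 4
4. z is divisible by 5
Yes

Take x = -7, y = 1, z = 0. Substituting into each constraint:
  (1) 3(-7) + 2(1) + 3(0) = -19 ✓
  (2) z² = (0)² = 0, and 0 < 36 ✓
  (3) 1 < 4 ✓
  (4) 0 = 5 × 0, remainder 0 ✓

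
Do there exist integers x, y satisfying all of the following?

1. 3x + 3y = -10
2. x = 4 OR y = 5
No

Even the single constraint (3x + 3y = -10) is infeasible over the integers.

  - 3x + 3y = -10: every term on the left is divisible by 3, so the LHS ≡ 0 (mod 3), but the RHS -10 is not — no integer solution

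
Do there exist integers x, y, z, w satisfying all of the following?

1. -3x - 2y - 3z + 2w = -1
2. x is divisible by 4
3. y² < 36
Yes

Take x = 0, y = 0, z = 1, w = 1. Substituting into each constraint:
  (1) -3(0) - 2(0) - 3(1) + 2(1) = -1 ✓
  (2) 0 = 4 × 0, remainder 0 ✓
  (3) y² = (0)² = 0, and 0 < 36 ✓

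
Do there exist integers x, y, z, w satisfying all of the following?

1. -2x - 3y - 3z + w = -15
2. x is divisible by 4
Yes

Take x = 0, y = 0, z = 0, w = -15. Substituting into each constraint:
  (1) -2(0) - 3(0) - 3(0) + (-15) = -15 ✓
  (2) 0 = 4 × 0, remainder 0 ✓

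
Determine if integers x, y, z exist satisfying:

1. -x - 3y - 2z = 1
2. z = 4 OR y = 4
Yes

Take x = 0, y = -3, z = 4. Substituting into each constraint:
  (1) 0 - 3(-3) - 2(4) = 1 ✓
  (2) z = 4, target 4 ✓ (first branch holds)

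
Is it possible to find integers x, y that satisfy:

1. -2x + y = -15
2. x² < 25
Yes

Take x = 0, y = -15. Substituting into each constraint:
  (1) -2(0) + (-15) = -15 ✓
  (2) x² = (0)² = 0, and 0 < 25 ✓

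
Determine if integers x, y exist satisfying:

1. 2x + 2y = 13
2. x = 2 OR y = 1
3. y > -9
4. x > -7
No

Even the single constraint (2x + 2y = 13) is infeasible over the integers.

  - 2x + 2y = 13: every term on the left is divisible by 2, so the LHS ≡ 0 (mod 2), but the RHS 13 is not — no integer solution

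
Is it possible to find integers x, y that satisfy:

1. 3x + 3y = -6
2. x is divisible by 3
Yes

Take x = 0, y = -2. Substituting into each constraint:
  (1) 3(0) + 3(-2) = -6 ✓
  (2) 0 = 3 × 0, remainder 0 ✓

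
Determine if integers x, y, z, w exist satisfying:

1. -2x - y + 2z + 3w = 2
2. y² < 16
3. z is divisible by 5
Yes

Take x = 0, y = -2, z = 0, w = 0. Substituting into each constraint:
  (1) -2(0) + 2 + 2(0) + 3(0) = 2 ✓
  (2) y² = (-2)² = 4, and 4 < 16 ✓
  (3) 0 = 5 × 0, remainder 0 ✓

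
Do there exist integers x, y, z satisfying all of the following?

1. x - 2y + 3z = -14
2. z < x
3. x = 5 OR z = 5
Yes

Take x = 5, y = 14, z = 3. Substituting into each constraint:
  (1) 5 - 2(14) + 3(3) = -14 ✓
  (2) 3 < 5 ✓
  (3) x = 5, target 5 ✓ (first branch holds)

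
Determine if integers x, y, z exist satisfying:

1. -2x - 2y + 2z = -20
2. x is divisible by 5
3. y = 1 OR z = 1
Yes

Take x = 15, y = -4, z = 1. Substituting into each constraint:
  (1) -2(15) - 2(-4) + 2(1) = -20 ✓
  (2) 15 = 5 × 3, remainder 0 ✓
  (3) z = 1, target 1 ✓ (second branch holds)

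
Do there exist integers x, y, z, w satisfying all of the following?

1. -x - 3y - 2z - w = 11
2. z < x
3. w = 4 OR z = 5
Yes

Take x = 9, y = -12, z = 6, w = 4. Substituting into each constraint:
  (1) (-9) - 3(-12) - 2(6) + (-4) = 11 ✓
  (2) 6 < 9 ✓
  (3) w = 4, target 4 ✓ (first branch holds)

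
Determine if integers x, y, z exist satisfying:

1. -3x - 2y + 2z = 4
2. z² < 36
Yes

Take x = 0, y = -2, z = 0. Substituting into each constraint:
  (1) -3(0) - 2(-2) + 2(0) = 4 ✓
  (2) z² = (0)² = 0, and 0 < 36 ✓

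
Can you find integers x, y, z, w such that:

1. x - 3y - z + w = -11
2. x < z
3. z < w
Yes

Take x = -3, y = 3, z = 0, w = 1. Substituting into each constraint:
  (1) (-3) - 3(3) + 0 + 1 = -11 ✓
  (2) -3 < 0 ✓
  (3) 0 < 1 ✓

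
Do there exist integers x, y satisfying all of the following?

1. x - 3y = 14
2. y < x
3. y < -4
Yes

Take x = -1, y = -5. Substituting into each constraint:
  (1) (-1) - 3(-5) = 14 ✓
  (2) -5 < -1 ✓
  (3) -5 < -4 ✓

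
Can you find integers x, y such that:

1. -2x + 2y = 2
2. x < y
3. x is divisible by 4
Yes

Take x = 0, y = 1. Substituting into each constraint:
  (1) -2(0) + 2(1) = 2 ✓
  (2) 0 < 1 ✓
  (3) 0 = 4 × 0, remainder 0 ✓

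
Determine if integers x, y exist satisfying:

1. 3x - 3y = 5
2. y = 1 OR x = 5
No

Even the single constraint (3x - 3y = 5) is infeasible over the integers.

  - 3x - 3y = 5: every term on the left is divisible by 3, so the LHS ≡ 0 (mod 3), but the RHS 5 is not — no integer solution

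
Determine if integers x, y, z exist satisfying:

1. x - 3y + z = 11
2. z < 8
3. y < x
Yes

Take x = 4, y = 0, z = 7. Substituting into each constraint:
  (1) 4 - 3(0) + 7 = 11 ✓
  (2) 7 < 8 ✓
  (3) 0 < 4 ✓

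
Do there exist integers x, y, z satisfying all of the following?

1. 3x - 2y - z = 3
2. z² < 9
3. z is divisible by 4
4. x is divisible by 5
Yes

Take x = 5, y = 6, z = 0. Substituting into each constraint:
  (1) 3(5) - 2(6) + 0 = 3 ✓
  (2) z² = (0)² = 0, and 0 < 9 ✓
  (3) 0 = 4 × 0, remainder 0 ✓
  (4) 5 = 5 × 1, remainder 0 ✓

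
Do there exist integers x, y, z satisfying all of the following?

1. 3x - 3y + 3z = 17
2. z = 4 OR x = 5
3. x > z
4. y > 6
No

Even the single constraint (3x - 3y + 3z = 17) is infeasible over the integers.

  - 3x - 3y + 3z = 17: every term on the left is divisible by 3, so the LHS ≡ 0 (mod 3), but the RHS 17 is not — no integer solution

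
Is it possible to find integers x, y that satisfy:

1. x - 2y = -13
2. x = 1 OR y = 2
Yes

Take x = -9, y = 2. Substituting into each constraint:
  (1) (-9) - 2(2) = -13 ✓
  (2) y = 2, target 2 ✓ (second branch holds)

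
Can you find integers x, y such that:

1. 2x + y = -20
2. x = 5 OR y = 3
Yes

Take x = 5, y = -30. Substituting into each constraint:
  (1) 2(5) + (-30) = -20 ✓
  (2) x = 5, target 5 ✓ (first branch holds)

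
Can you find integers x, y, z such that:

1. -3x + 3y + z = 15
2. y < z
Yes

Take x = -2, y = 2, z = 3. Substituting into each constraint:
  (1) -3(-2) + 3(2) + 3 = 15 ✓
  (2) 2 < 3 ✓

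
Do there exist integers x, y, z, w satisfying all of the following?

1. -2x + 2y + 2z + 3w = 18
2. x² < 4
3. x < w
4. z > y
Yes

Take x = 0, y = 1, z = 2, w = 4. Substituting into each constraint:
  (1) -2(0) + 2(1) + 2(2) + 3(4) = 18 ✓
  (2) x² = (0)² = 0, and 0 < 4 ✓
  (3) 0 < 4 ✓
  (4) 2 > 1 ✓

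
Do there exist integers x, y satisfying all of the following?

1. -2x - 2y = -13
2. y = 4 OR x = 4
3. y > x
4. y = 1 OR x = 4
No

Even the single constraint (-2x - 2y = -13) is infeasible over the integers.

  - -2x - 2y = -13: every term on the left is divisible by 2, so the LHS ≡ 0 (mod 2), but the RHS -13 is not — no integer solution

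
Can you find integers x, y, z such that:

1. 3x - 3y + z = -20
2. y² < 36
Yes

Take x = -7, y = 0, z = 1. Substituting into each constraint:
  (1) 3(-7) - 3(0) + 1 = -20 ✓
  (2) y² = (0)² = 0, and 0 < 36 ✓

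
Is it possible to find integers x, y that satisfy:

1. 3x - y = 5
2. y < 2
Yes

Take x = 2, y = 1. Substituting into each constraint:
  (1) 3(2) + (-1) = 5 ✓
  (2) 1 < 2 ✓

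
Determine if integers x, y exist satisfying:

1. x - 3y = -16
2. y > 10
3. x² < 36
No

The full constraint system is jointly infeasible over the integers. Each constraint and what it forces:

  - x - 3y = -16: is a linear equation tying the variables together
  - y > 10: bounds one variable relative to a constant
  - x² < 36: restricts x to |x| ≤ 5

Range argument: with x ∈ [-5, 5], y ∈ [11, ∞], the left side of the equation is at most -28, but the right side is -16 > -28. No integer solution exists.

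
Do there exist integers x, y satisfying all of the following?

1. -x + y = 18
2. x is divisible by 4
Yes

Take x = 0, y = 18. Substituting into each constraint:
  (1) 0 + 18 = 18 ✓
  (2) 0 = 4 × 0, remainder 0 ✓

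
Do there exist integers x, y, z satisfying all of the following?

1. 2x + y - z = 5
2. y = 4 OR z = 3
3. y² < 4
Yes

Take x = 4, y = 0, z = 3. Substituting into each constraint:
  (1) 2(4) + 0 + (-3) = 5 ✓
  (2) z = 3, target 3 ✓ (second branch holds)
  (3) y² = (0)² = 0, and 0 < 4 ✓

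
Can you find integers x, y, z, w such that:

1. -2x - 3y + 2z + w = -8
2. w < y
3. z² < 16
Yes

Take x = 0, y = 2, z = -1, w = 0. Substituting into each constraint:
  (1) -2(0) - 3(2) + 2(-1) + 0 = -8 ✓
  (2) 0 < 2 ✓
  (3) z² = (-1)² = 1, and 1 < 16 ✓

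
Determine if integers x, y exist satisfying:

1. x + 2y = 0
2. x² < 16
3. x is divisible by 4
Yes

Take x = 0, y = 0. Substituting into each constraint:
  (1) 0 + 2(0) = 0 ✓
  (2) x² = (0)² = 0, and 0 < 16 ✓
  (3) 0 = 4 × 0, remainder 0 ✓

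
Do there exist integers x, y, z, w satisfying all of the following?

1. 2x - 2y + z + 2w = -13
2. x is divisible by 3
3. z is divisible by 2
No

A contradictory subset is {2x - 2y + z + 2w = -13, z is divisible by 2}. No integer assignment can satisfy these jointly:

  - 2x - 2y + z + 2w = -13: is a linear equation tying the variables together
  - z is divisible by 2: restricts z to multiples of 2

Modular obstruction: writing z = 2z', every remaining term of the linear equation is divisible by 2, so the left side is ≡ 0 (mod 2); but the right side -13 ≡ 1 (mod 2). No integers can satisfy it.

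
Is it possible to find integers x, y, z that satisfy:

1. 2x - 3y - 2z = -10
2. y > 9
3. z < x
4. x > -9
Yes

Take x = 0, y = 10, z = -10. Substituting into each constraint:
  (1) 2(0) - 3(10) - 2(-10) = -10 ✓
  (2) 10 > 9 ✓
  (3) -10 < 0 ✓
  (4) 0 > -9 ✓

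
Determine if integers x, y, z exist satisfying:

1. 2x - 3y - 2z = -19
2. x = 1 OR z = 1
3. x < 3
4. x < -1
Yes

Take x = -4, y = 3, z = 1. Substituting into each constraint:
  (1) 2(-4) - 3(3) - 2(1) = -19 ✓
  (2) z = 1, target 1 ✓ (second branch holds)
  (3) -4 < 3 ✓
  (4) -4 < -1 ✓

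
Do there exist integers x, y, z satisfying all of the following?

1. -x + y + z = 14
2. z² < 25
Yes

Take x = 0, y = 14, z = 0. Substituting into each constraint:
  (1) 0 + 14 + 0 = 14 ✓
  (2) z² = (0)² = 0, and 0 < 25 ✓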